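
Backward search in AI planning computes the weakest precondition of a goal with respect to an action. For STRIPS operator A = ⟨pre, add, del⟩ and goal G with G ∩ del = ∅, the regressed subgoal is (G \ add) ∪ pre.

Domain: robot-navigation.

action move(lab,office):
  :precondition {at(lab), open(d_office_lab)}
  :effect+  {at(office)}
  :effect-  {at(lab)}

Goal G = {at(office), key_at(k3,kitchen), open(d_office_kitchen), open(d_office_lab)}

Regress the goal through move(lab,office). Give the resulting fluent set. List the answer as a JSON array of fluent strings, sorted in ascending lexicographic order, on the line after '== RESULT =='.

Regress:
  G ∩ del = {}  (empty — regression defined)
  G \ add = {at(office), key_at(k3,kitchen), open(d_office_kitchen), open(d_office_lab)} \ {at(office)} = {key_at(k3,kitchen), open(d_office_kitchen), open(d_office_lab)}
  ∪ pre   = {key_at(k3,kitchen), open(d_office_kitchen), open(d_office_lab)} ∪ {at(lab), open(d_office_lab)}
          = {at(lab), key_at(k3,kitchen), open(d_office_kitchen), open(d_office_lab)}

== RESULT ==
["at(lab)", "key_at(k3,kitchen)", "open(d_office_kitchen)", "open(d_office_lab)"]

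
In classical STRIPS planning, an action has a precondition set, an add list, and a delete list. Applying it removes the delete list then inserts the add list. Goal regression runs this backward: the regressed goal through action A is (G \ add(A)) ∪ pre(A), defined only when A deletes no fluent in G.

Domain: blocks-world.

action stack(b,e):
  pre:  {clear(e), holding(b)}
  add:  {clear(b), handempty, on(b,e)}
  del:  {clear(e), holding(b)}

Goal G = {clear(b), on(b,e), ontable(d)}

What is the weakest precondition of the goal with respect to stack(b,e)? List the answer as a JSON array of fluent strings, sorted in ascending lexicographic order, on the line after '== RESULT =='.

Regress:
  G ∩ del = {}  (empty — regression defined)
  G \ add = {clear(b), on(b,e), ontable(d)} \ {clear(b), handempty, on(b,e)} = {ontable(d)}
  ∪ pre   = {ontable(d)} ∪ {clear(e), holding(b)}
          = {clear(e), holding(b), ontable(d)}

== RESULT ==
["clear(e)", "holding(b)", "ontable(d)"]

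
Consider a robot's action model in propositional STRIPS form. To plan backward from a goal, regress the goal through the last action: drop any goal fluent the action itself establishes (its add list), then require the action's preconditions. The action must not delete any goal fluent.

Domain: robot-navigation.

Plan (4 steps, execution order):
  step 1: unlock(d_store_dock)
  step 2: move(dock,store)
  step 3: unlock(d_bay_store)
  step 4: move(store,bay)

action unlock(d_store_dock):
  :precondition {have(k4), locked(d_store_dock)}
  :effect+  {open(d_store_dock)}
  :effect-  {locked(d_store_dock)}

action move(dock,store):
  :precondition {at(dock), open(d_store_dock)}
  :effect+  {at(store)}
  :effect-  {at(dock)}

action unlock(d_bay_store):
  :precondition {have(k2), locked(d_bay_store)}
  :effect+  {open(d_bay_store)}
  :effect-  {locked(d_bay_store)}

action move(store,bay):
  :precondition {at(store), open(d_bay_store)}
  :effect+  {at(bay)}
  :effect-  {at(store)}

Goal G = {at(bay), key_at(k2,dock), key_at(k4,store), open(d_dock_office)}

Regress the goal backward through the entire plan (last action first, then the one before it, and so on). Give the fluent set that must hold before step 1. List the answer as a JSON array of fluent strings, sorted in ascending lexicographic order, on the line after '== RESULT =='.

Work backward from the goal:
  through step 4 (move(store,bay)): drop {at(bay)}, keep {key_at(k2,dock), key_at(k4,store), open(d_dock_office)}, require {at(store), open(d_bay_store)}
    → {at(store), key_at(k2,dock), key_at(k4,store), open(d_bay_store), open(d_dock_office)}
  through step 3 (unlock(d_bay_store)): drop {open(d_bay_store)}, keep {at(store), key_at(k2,dock), key_at(k4,store), open(d_dock_office)}, require {have(k2), locked(d_bay_store)}
    → {at(store), have(k2), key_at(k2,dock), key_at(k4,store), locked(d_bay_store), open(d_dock_office)}
  through step 2 (move(dock,store)): drop {at(store)}, keep {have(k2), key_at(k2,dock), key_at(k4,store), locked(d_bay_store), open(d_dock_office)}, require {at(dock), open(d_store_dock)}
    → {at(dock), have(k2), key_at(k2,dock), key_at(k4,store), locked(d_bay_store), open(d_dock_office), open(d_store_dock)}
  through step 1 (unlock(d_store_dock)): drop {open(d_store_dock)}, keep {at(dock), have(k2), key_at(k2,dock), key_at(k4,store), locked(d_bay_store), open(d_dock_office)}, require {have(k4), locked(d_store_dock)}
    → {at(dock), have(k2), have(k4), key_at(k2,dock), key_at(k4,store), locked(d_bay_store), locked(d_store_dock), open(d_dock_office)}

== RESULT ==
["at(dock)", "have(k2)", "have(k4)", "key_at(k2,dock)", "key_at(k4,store)", "locked(d_bay_store)", "locked(d_store_dock)", "open(d_dock_office)"]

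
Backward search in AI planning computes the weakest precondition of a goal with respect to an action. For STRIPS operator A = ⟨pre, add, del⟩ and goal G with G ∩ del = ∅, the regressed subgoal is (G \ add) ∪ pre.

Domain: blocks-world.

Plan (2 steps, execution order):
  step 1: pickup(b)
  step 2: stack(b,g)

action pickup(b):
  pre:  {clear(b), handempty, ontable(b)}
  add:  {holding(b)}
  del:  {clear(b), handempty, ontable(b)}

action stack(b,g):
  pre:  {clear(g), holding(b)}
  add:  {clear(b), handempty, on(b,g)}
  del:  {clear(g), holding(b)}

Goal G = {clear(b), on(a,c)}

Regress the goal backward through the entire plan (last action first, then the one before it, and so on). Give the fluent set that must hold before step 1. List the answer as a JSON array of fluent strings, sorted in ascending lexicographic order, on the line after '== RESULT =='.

Work backward from the goal:
  through step 2 (stack(b,g)): drop {clear(b)}, keep {on(a,c)}, require {clear(g), holding(b)}
    → {clear(g), holding(b), on(a,c)}
  through step 1 (pickup(b)): drop {holding(b)}, keep {clear(g), on(a,c)}, require {clear(b), handempty, ontable(b)}
    → {clear(b), clear(g), handempty, on(a,c), ontable(b)}

== RESULT ==
["clear(b)", "clear(g)", "handempty", "on(a,c)", "ontable(b)"]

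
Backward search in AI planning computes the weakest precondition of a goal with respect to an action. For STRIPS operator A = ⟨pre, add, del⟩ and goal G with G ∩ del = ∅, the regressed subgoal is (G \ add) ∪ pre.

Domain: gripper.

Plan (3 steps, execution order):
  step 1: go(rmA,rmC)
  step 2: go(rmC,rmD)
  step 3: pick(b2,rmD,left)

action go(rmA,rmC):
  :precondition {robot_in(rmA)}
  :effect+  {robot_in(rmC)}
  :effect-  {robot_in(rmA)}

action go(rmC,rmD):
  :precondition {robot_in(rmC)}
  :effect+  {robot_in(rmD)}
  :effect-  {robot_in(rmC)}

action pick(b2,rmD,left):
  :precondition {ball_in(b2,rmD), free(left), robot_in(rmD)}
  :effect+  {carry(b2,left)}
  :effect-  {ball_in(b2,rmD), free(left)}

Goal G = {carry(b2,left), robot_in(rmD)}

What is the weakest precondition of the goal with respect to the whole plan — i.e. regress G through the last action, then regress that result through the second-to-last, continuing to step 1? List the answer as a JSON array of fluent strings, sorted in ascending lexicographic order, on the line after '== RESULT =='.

Regress step by step:
  through step 3 (pick(b2,rmD,left)): drop {carry(b2,left)}, keep {robot_in(rmD)}, require {ball_in(b2,rmD), free(left), robot_in(rmD)}
    → {ball_in(b2,rmD), free(left), robot_in(rmD)}
  through step 2 (go(rmC,rmD)): drop {robot_in(rmD)}, keep {ball_in(b2,rmD), free(left)}, require {robot_in(rmC)}
    → {ball_in(b2,rmD), free(left), robot_in(rmC)}
  through step 1 (go(rmA,rmC)): drop {robot_in(rmC)}, keep {ball_in(b2,rmD), free(left)}, require {robot_in(rmA)}
    → {ball_in(b2,rmD), free(left), robot_in(rmA)}

== RESULT ==
["ball_in(b2,rmD)", "free(left)", "robot_in(rmA)"]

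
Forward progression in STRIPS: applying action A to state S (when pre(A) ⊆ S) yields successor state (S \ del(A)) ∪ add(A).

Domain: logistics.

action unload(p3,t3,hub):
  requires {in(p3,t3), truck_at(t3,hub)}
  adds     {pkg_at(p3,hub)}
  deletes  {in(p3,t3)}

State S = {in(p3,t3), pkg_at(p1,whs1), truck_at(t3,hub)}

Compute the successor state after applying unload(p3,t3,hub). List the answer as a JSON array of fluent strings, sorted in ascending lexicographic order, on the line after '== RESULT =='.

Compute (S \ del) ∪ add:
  pre ⊆ S: {in(p3,t3), truck_at(t3,hub)} ⊆ S  — applicable
  S \ del = {pkg_at(p1,whs1), truck_at(t3,hub)}
  ∪ add   = {pkg_at(p1,whs1), pkg_at(p3,hub), truck_at(t3,hub)}

== RESULT ==
["pkg_at(p1,whs1)", "pkg_at(p3,hub)", "truck_at(t3,hub)"]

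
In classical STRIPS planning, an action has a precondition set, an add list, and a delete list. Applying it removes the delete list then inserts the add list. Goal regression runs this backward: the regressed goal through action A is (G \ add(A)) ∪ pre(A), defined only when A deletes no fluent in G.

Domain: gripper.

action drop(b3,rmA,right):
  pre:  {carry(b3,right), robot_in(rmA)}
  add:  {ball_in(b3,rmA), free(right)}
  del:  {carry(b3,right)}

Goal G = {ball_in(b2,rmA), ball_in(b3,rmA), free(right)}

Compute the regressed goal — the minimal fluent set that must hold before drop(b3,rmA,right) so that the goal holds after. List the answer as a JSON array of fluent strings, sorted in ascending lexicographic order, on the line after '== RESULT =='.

Regress:
  G ∩ del = {}  (empty — regression defined)
  G \ add = {ball_in(b2,rmA), ball_in(b3,rmA), free(right)} \ {ball_in(b3,rmA), free(right)} = {ball_in(b2,rmA)}
  ∪ pre   = {ball_in(b2,rmA)} ∪ {carry(b3,right), robot_in(rmA)}
          = {ball_in(b2,rmA), carry(b3,right), robot_in(rmA)}

== RESULT ==
["ball_in(b2,rmA)", "carry(b3,right)", "robot_in(rmA)"]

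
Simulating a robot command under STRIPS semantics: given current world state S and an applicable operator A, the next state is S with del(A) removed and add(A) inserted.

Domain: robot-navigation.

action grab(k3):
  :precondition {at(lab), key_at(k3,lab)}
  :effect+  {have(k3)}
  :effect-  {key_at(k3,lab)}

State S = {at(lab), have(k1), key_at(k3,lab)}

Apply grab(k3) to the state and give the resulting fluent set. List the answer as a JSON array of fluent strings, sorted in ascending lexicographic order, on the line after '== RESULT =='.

Progress:
  pre ⊆ S: {at(lab), key_at(k3,lab)} ⊆ S  — applicable
  S \ del = {at(lab), have(k1)}
  ∪ add   = {at(lab), have(k1), have(k3)}

== RESULT ==
["at(lab)", "have(k1)", "have(k3)"]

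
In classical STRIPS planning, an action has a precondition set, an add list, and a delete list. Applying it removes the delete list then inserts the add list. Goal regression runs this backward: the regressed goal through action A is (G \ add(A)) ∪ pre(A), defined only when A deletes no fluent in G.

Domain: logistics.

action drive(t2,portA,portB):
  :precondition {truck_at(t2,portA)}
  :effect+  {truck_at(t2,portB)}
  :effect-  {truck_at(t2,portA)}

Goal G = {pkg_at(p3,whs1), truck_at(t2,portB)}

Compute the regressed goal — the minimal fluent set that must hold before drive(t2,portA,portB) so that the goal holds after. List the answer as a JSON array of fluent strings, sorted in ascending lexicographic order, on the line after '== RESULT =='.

Compute (G \ add) ∪ pre:
  G ∩ del = {}  (empty — regression defined)
  G \ add = {pkg_at(p3,whs1), truck_at(t2,portB)} \ {truck_at(t2,portB)} = {pkg_at(p3,whs1)}
  ∪ pre   = {pkg_at(p3,whs1)} ∪ {truck_at(t2,portA)}
          = {pkg_at(p3,whs1), truck_at(t2,portA)}

== RESULT ==
["pkg_at(p3,whs1)", "truck_at(t2,portA)"]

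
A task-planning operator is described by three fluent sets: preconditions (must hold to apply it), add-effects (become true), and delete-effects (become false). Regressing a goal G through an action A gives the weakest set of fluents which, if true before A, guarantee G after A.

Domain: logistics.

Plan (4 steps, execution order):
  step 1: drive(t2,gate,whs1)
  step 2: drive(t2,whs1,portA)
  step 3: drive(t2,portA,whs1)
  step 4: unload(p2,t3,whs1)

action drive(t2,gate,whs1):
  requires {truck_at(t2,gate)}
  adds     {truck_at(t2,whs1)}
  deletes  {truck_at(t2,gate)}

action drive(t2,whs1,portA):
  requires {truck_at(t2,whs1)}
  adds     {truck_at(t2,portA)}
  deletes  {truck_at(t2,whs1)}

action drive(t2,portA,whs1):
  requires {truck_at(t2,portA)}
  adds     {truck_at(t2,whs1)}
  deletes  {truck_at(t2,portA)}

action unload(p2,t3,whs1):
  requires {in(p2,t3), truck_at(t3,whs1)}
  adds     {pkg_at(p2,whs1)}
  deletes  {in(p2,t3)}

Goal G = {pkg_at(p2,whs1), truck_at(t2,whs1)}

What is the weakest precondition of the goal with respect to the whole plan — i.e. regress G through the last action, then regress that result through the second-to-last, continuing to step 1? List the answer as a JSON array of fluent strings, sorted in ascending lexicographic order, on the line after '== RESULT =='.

Work backward from the goal:
  through step 4 (unload(p2,t3,whs1)): drop {pkg_at(p2,whs1)}, keep {truck_at(t2,whs1)}, require {in(p2,t3), truck_at(t3,whs1)}
    → {in(p2,t3), truck_at(t2,whs1), truck_at(t3,whs1)}
  through step 3 (drive(t2,portA,whs1)): drop {truck_at(t2,whs1)}, keep {in(p2,t3), truck_at(t3,whs1)}, require {truck_at(t2,portA)}
    → {in(p2,t3), truck_at(t2,portA), truck_at(t3,whs1)}
  through step 2 (drive(t2,whs1,portA)): drop {truck_at(t2,portA)}, keep {in(p2,t3), truck_at(t3,whs1)}, require {truck_at(t2,whs1)}
    → {in(p2,t3), truck_at(t2,whs1), truck_at(t3,whs1)}
  through step 1 (drive(t2,gate,whs1)): drop {truck_at(t2,whs1)}, keep {in(p2,t3), truck_at(t3,whs1)}, require {truck_at(t2,gate)}
    → {in(p2,t3), truck_at(t2,gate), truck_at(t3,whs1)}

== RESULT ==
["in(p2,t3)", "truck_at(t2,gate)", "truck_at(t3,whs1)"]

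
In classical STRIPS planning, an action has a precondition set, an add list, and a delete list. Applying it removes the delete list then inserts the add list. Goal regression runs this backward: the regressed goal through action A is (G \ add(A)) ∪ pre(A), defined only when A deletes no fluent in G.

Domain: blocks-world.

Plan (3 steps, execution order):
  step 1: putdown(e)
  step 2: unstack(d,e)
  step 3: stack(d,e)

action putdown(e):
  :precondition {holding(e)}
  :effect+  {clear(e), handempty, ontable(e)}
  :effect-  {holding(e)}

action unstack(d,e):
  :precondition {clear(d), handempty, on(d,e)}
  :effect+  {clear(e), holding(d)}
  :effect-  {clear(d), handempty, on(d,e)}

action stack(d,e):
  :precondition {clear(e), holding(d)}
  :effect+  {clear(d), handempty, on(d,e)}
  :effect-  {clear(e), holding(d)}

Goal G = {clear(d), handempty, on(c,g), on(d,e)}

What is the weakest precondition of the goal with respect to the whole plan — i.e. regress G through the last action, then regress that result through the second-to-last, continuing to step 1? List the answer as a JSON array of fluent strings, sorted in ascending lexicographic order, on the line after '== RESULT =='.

Work backward from the goal:
  through step 3 (stack(d,e)): drop {clear(d), handempty, on(d,e)}, keep {on(c,g)}, require {clear(e), holding(d)}
    → {clear(e), holding(d), on(c,g)}
  through step 2 (unstack(d,e)): drop {clear(e), holding(d)}, keep {on(c,g)}, require {clear(d), handempty, on(d,e)}
    → {clear(d), handempty, on(c,g), on(d,e)}
  through step 1 (putdown(e)): drop {handempty}, keep {clear(d), on(c,g), on(d,e)}, require {holding(e)}
    → {clear(d), holding(e), on(c,g), on(d,e)}

== RESULT ==
["clear(d)", "holding(e)", "on(c,g)", "on(d,e)"]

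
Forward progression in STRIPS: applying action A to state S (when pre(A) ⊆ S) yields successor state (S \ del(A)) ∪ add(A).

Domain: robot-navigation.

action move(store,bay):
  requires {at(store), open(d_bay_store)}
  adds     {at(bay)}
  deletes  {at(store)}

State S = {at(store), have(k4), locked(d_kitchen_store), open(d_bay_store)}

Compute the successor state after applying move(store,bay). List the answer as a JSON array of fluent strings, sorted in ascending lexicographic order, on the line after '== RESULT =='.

Compute (S \ del) ∪ add:
  pre ⊆ S: {at(store), open(d_bay_store)} ⊆ S  — applicable
  S \ del = {have(k4), locked(d_kitchen_store), open(d_bay_store)}
  ∪ add   = {at(bay), have(k4), locked(d_kitchen_store), open(d_bay_store)}

== RESULT ==
["at(bay)", "have(k4)", "locked(d_kitchen_store)", "open(d_bay_store)"]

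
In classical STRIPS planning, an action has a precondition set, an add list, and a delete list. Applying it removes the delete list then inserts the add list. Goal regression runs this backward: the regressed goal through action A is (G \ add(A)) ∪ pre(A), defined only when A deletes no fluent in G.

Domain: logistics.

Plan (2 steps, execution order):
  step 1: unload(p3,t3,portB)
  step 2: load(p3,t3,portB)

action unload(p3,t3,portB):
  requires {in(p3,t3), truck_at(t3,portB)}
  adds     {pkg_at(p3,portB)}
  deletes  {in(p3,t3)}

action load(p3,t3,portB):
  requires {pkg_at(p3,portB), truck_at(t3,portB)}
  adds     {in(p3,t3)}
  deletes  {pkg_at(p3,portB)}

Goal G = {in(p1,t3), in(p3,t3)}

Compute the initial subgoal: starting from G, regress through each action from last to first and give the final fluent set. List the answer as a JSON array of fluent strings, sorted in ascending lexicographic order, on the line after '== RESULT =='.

Regress step by step:
  through step 2 (load(p3,t3,portB)): drop {in(p3,t3)}, keep {in(p1,t3)}, require {pkg_at(p3,portB), truck_at(t3,portB)}
    → {in(p1,t3), pkg_at(p3,portB), truck_at(t3,portB)}
  through step 1 (unload(p3,t3,portB)): drop {pkg_at(p3,portB)}, keep {in(p1,t3), truck_at(t3,portB)}, require {in(p3,t3), truck_at(t3,portB)}
    → {in(p1,t3), in(p3,t3), truck_at(t3,portB)}

== RESULT ==
["in(p1,t3)", "in(p3,t3)", "truck_at(t3,portB)"]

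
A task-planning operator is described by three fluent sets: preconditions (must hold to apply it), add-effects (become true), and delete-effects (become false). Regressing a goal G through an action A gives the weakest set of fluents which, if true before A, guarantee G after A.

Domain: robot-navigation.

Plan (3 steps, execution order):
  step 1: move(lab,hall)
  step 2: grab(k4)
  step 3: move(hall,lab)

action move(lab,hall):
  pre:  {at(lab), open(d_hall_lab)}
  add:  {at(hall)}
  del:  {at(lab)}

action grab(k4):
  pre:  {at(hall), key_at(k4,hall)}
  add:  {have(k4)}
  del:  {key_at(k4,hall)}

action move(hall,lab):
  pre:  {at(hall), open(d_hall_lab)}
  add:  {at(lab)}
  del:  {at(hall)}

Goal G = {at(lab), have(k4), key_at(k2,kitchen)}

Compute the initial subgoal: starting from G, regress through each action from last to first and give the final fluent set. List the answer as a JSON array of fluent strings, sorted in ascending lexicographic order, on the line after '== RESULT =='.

Regress step by step:
  through step 3 (move(hall,lab)): drop {at(lab)}, keep {have(k4), key_at(k2,kitchen)}, require {at(hall), open(d_hall_lab)}
    → {at(hall), have(k4), key_at(k2,kitchen), open(d_hall_lab)}
  through step 2 (grab(k4)): drop {have(k4)}, keep {at(hall), key_at(k2,kitchen), open(d_hall_lab)}, require {at(hall), key_at(k4,hall)}
    → {at(hall), key_at(k2,kitchen), key_at(k4,hall), open(d_hall_lab)}
  through step 1 (move(lab,hall)): drop {at(hall)}, keep {key_at(k2,kitchen), key_at(k4,hall), open(d_hall_lab)}, require {at(lab), open(d_hall_lab)}
    → {at(lab), key_at(k2,kitchen), key_at(k4,hall), open(d_hall_lab)}

== RESULT ==
["at(lab)", "key_at(k2,kitchen)", "key_at(k4,hall)", "open(d_hall_lab)"]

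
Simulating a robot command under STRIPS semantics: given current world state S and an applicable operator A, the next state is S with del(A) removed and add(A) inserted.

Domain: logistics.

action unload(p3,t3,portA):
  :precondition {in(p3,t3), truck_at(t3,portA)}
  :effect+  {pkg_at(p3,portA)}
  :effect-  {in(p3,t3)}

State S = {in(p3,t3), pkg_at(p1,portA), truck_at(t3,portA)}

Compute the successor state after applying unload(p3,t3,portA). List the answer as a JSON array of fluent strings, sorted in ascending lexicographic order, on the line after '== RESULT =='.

Progress:
  pre ⊆ S: {in(p3,t3), truck_at(t3,portA)} ⊆ S  — applicable
  S \ del = {pkg_at(p1,portA), truck_at(t3,portA)}
  ∪ add   = {pkg_at(p1,portA), pkg_at(p3,portA), truck_at(t3,portA)}

== RESULT ==
["pkg_at(p1,portA)", "pkg_at(p3,portA)", "truck_at(t3,portA)"]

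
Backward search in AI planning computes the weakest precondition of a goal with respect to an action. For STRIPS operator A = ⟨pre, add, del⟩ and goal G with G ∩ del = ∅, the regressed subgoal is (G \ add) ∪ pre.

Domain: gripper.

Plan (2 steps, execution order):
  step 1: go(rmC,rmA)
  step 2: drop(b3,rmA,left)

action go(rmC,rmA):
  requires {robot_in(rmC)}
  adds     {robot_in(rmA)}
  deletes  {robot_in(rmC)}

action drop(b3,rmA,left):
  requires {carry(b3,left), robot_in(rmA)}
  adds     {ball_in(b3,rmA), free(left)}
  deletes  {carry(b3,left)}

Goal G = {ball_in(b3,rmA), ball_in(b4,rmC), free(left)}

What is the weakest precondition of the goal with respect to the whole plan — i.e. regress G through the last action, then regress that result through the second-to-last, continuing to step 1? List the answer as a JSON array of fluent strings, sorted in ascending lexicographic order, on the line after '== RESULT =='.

Regress step by step:
  through step 2 (drop(b3,rmA,left)): drop {ball_in(b3,rmA), free(left)}, keep {ball_in(b4,rmC)}, require {carry(b3,left), robot_in(rmA)}
    → {ball_in(b4,rmC), carry(b3,left), robot_in(rmA)}
  through step 1 (go(rmC,rmA)): drop {robot_in(rmA)}, keep {ball_in(b4,rmC), carry(b3,left)}, require {robot_in(rmC)}
    → {ball_in(b4,rmC), carry(b3,left), robot_in(rmC)}

== RESULT ==
["ball_in(b4,rmC)", "carry(b3,left)", "robot_in(rmC)"]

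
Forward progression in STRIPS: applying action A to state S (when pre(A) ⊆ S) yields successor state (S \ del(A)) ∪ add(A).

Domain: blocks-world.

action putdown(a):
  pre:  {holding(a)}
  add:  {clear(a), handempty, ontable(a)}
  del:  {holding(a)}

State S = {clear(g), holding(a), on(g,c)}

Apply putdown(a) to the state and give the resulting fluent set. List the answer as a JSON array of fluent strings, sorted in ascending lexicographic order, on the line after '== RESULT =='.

Progress:
  pre ⊆ S: {holding(a)} ⊆ S  — applicable
  S \ del = {clear(g), on(g,c)}
  ∪ add   = {clear(a), clear(g), handempty, on(g,c), ontable(a)}

== RESULT ==
["clear(a)", "clear(g)", "handempty", "on(g,c)", "ontable(a)"]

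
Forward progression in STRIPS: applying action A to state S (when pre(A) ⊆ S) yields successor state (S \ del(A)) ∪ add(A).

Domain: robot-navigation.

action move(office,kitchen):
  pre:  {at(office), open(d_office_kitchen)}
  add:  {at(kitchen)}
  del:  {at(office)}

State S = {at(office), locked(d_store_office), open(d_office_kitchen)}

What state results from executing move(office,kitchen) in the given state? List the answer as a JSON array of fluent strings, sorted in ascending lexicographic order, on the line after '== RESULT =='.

Progress:
  pre ⊆ S: {at(office), open(d_office_kitchen)} ⊆ S  — applicable
  S \ del = {locked(d_store_office), open(d_office_kitchen)}
  ∪ add   = {at(kitchen), locked(d_store_office), open(d_office_kitchen)}

== RESULT ==
["at(kitchen)", "locked(d_store_office)", "open(d_office_kitchen)"]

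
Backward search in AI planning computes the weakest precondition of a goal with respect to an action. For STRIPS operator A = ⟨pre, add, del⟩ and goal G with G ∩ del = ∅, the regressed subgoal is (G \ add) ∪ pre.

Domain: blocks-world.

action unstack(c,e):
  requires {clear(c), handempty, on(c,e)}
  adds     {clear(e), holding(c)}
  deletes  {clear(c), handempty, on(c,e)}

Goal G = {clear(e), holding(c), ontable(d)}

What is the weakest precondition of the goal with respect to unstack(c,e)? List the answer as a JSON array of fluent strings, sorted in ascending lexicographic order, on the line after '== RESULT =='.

Compute (G \ add) ∪ pre:
  G ∩ del = {}  (empty — regression defined)
  G \ add = {clear(e), holding(c), ontable(d)} \ {clear(e), holding(c)} = {ontable(d)}
  ∪ pre   = {ontable(d)} ∪ {clear(c), handempty, on(c,e)}
          = {clear(c), handempty, on(c,e), ontable(d)}

== RESULT ==
["clear(c)", "handempty", "on(c,e)", "ontable(d)"]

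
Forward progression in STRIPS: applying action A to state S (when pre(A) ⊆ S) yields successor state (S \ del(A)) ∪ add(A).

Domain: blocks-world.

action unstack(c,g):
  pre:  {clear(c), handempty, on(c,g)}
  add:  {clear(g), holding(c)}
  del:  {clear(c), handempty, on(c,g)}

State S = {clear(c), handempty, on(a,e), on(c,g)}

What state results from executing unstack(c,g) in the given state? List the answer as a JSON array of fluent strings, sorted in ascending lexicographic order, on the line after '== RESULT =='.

Progress:
  pre ⊆ S: {clear(c), handempty, on(c,g)} ⊆ S  — applicable
  S \ del = {on(a,e)}
  ∪ add   = {clear(g), holding(c), on(a,e)}

== RESULT ==
["clear(g)", "holding(c)", "on(a,e)"]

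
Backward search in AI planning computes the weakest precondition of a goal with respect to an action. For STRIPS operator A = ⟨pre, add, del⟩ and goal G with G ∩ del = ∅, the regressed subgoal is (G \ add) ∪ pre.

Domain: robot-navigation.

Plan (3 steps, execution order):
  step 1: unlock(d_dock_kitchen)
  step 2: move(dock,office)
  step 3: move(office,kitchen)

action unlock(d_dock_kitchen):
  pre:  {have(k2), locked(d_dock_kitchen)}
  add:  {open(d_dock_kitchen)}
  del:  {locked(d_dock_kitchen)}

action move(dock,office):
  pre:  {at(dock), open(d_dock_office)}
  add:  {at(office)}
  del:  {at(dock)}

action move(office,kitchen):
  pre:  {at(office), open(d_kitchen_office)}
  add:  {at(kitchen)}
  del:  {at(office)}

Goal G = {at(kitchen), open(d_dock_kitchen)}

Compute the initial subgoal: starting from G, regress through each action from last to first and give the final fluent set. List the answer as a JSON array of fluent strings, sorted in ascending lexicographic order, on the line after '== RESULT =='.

Work backward from the goal:
  through step 3 (move(office,kitchen)): drop {at(kitchen)}, keep {open(d_dock_kitchen)}, require {at(office), open(d_kitchen_office)}
    → {at(office), open(d_dock_kitchen), open(d_kitchen_office)}
  through step 2 (move(dock,office)): drop {at(office)}, keep {open(d_dock_kitchen), open(d_kitchen_office)}, require {at(dock), open(d_dock_office)}
    → {at(dock), open(d_dock_kitchen), open(d_dock_office), open(d_kitchen_office)}
  through step 1 (unlock(d_dock_kitchen)): drop {open(d_dock_kitchen)}, keep {at(dock), open(d_dock_office), open(d_kitchen_office)}, require {have(k2), locked(d_dock_kitchen)}
    → {at(dock), have(k2), locked(d_dock_kitchen), open(d_dock_office), open(d_kitchen_office)}

== RESULT ==
["at(dock)", "have(k2)", "locked(d_dock_kitchen)", "open(d_dock_office)", "open(d_kitchen_office)"]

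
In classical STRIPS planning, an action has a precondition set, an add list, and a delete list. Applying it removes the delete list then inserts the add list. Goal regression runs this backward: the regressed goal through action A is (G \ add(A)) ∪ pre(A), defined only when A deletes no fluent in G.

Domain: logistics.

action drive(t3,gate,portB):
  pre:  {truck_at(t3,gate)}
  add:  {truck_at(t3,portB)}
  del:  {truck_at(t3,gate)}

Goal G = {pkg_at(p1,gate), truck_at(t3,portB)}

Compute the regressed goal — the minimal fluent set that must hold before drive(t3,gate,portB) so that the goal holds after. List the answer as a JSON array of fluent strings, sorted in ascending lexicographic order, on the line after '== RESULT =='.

Compute (G \ add) ∪ pre:
  G ∩ del = {}  (empty — regression defined)
  G \ add = {pkg_at(p1,gate), truck_at(t3,portB)} \ {truck_at(t3,portB)} = {pkg_at(p1,gate)}
  ∪ pre   = {pkg_at(p1,gate)} ∪ {truck_at(t3,gate)}
          = {pkg_at(p1,gate), truck_at(t3,gate)}

== RESULT ==
["pkg_at(p1,gate)", "truck_at(t3,gate)"]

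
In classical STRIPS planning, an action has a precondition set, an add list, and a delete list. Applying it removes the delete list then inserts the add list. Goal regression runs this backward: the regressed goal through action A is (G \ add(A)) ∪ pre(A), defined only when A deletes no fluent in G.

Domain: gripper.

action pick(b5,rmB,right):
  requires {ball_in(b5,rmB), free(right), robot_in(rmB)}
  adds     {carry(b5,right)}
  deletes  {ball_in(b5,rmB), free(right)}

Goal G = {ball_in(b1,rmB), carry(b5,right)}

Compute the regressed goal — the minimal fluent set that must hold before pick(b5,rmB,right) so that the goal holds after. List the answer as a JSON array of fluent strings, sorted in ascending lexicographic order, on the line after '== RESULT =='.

Regress:
  G ∩ del = {}  (empty — regression defined)
  G \ add = {ball_in(b1,rmB), carry(b5,right)} \ {carry(b5,right)} = {ball_in(b1,rmB)}
  ∪ pre   = {ball_in(b1,rmB)} ∪ {ball_in(b5,rmB), free(right), robot_in(rmB)}
          = {ball_in(b1,rmB), ball_in(b5,rmB), free(right), robot_in(rmB)}

== RESULT ==
["ball_in(b1,rmB)", "ball_in(b5,rmB)", "free(right)", "robot_in(rmB)"]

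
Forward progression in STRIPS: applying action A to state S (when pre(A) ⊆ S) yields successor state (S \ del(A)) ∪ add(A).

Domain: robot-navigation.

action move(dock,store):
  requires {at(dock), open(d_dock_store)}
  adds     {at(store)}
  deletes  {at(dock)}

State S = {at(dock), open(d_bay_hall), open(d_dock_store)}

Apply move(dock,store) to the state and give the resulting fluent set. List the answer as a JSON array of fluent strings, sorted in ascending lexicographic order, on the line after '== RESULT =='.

Progress:
  pre ⊆ S: {at(dock), open(d_dock_store)} ⊆ S  — applicable
  S \ del = {open(d_bay_hall), open(d_dock_store)}
  ∪ add   = {at(store), open(d_bay_hall), open(d_dock_store)}

== RESULT ==
["at(store)", "open(d_bay_hall)", "open(d_dock_store)"]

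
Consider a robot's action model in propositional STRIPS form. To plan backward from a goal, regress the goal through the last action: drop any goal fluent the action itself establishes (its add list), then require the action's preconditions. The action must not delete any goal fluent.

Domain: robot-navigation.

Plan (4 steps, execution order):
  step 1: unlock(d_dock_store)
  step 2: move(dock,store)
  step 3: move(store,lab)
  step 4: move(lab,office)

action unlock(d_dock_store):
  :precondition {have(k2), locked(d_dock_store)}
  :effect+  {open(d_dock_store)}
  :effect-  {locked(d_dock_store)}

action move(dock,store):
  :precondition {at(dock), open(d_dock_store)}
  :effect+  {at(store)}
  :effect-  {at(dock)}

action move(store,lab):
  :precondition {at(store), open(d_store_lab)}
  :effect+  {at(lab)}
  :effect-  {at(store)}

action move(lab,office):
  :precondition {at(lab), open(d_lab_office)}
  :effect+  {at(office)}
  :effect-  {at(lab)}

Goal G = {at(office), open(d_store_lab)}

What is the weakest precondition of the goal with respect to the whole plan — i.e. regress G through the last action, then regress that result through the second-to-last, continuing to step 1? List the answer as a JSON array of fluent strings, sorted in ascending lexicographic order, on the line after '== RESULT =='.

Regress step by step:
  through step 4 (move(lab,office)): drop {at(office)}, keep {open(d_store_lab)}, require {at(lab), open(d_lab_office)}
    → {at(lab), open(d_lab_office), open(d_store_lab)}
  through step 3 (move(store,lab)): drop {at(lab)}, keep {open(d_lab_office), open(d_store_lab)}, require {at(store), open(d_store_lab)}
    → {at(store), open(d_lab_office), open(d_store_lab)}
  through step 2 (move(dock,store)): drop {at(store)}, keep {open(d_lab_office), open(d_store_lab)}, require {at(dock), open(d_dock_store)}
    → {at(dock), open(d_dock_store), open(d_lab_office), open(d_store_lab)}
  through step 1 (unlock(d_dock_store)): drop {open(d_dock_store)}, keep {at(dock), open(d_lab_office), open(d_store_lab)}, require {have(k2), locked(d_dock_store)}
    → {at(dock), have(k2), locked(d_dock_store), open(d_lab_office), open(d_store_lab)}

== RESULT ==
["at(dock)", "have(k2)", "locked(d_dock_store)", "open(d_lab_office)", "open(d_store_lab)"]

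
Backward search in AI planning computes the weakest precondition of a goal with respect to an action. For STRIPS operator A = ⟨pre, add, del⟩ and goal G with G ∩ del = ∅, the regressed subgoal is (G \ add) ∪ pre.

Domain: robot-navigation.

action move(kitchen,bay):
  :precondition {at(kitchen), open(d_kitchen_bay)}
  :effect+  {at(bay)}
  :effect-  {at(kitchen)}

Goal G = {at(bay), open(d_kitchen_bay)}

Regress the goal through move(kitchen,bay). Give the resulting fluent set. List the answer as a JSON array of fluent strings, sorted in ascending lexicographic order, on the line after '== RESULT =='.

Regress:
  G ∩ del = {}  (empty — regression defined)
  G \ add = {at(bay), open(d_kitchen_bay)} \ {at(bay)} = {open(d_kitchen_bay)}
  ∪ pre   = {open(d_kitchen_bay)} ∪ {at(kitchen), open(d_kitchen_bay)}
          = {at(kitchen), open(d_kitchen_bay)}

== RESULT ==
["at(kitchen)", "open(d_kitchen_bay)"]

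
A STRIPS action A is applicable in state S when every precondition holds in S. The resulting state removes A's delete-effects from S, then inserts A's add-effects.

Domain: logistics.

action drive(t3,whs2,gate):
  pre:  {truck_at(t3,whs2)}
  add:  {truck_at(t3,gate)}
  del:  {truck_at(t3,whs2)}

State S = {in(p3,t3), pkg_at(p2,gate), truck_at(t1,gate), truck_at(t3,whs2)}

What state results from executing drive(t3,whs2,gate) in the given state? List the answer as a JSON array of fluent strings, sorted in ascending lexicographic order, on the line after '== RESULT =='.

Compute (S \ del) ∪ add:
  pre ⊆ S: {truck_at(t3,whs2)} ⊆ S  — applicable
  S \ del = {in(p3,t3), pkg_at(p2,gate), truck_at(t1,gate)}
  ∪ add   = {in(p3,t3), pkg_at(p2,gate), truck_at(t1,gate), truck_at(t3,gate)}

== RESULT ==
["in(p3,t3)", "pkg_at(p2,gate)", "truck_at(t1,gate)", "truck_at(t3,gate)"]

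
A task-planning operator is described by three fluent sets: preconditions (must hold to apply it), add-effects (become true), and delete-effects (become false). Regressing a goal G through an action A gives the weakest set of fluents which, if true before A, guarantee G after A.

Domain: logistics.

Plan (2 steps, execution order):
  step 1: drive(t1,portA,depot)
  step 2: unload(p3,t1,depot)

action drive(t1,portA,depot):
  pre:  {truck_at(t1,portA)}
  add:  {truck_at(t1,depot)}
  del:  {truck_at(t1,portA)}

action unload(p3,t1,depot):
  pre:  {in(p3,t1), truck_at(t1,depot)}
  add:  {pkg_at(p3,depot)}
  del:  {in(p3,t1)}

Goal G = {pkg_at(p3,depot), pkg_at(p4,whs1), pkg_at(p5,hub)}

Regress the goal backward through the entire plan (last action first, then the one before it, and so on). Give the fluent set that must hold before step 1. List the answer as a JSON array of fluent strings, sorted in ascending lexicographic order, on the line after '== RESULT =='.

Regress step by step:
  through step 2 (unload(p3,t1,depot)): drop {pkg_at(p3,depot)}, keep {pkg_at(p4,whs1), pkg_at(p5,hub)}, require {in(p3,t1), truck_at(t1,depot)}
    → {in(p3,t1), pkg_at(p4,whs1), pkg_at(p5,hub), truck_at(t1,depot)}
  through step 1 (drive(t1,portA,depot)): drop {truck_at(t1,depot)}, keep {in(p3,t1), pkg_at(p4,whs1), pkg_at(p5,hub)}, require {truck_at(t1,portA)}
    → {in(p3,t1), pkg_at(p4,whs1), pkg_at(p5,hub), truck_at(t1,portA)}

== RESULT ==
["in(p3,t1)", "pkg_at(p4,whs1)", "pkg_at(p5,hub)", "truck_at(t1,portA)"]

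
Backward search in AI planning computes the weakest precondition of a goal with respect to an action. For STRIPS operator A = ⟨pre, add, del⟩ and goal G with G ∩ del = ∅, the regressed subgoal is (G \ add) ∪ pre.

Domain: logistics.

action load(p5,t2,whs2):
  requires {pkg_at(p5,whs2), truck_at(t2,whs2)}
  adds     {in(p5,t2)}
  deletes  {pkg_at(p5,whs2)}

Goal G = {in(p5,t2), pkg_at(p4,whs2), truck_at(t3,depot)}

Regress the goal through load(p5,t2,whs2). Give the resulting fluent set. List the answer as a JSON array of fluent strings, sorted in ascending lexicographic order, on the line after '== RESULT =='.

Compute (G \ add) ∪ pre:
  G ∩ del = {}  (empty — regression defined)
  G \ add = {in(p5,t2), pkg_at(p4,whs2), truck_at(t3,depot)} \ {in(p5,t2)} = {pkg_at(p4,whs2), truck_at(t3,depot)}
  ∪ pre   = {pkg_at(p4,whs2), truck_at(t3,depot)} ∪ {pkg_at(p5,whs2), truck_at(t2,whs2)}
          = {pkg_at(p4,whs2), pkg_at(p5,whs2), truck_at(t2,whs2), truck_at(t3,depot)}

== RESULT ==
["pkg_at(p4,whs2)", "pkg_at(p5,whs2)", "truck_at(t2,whs2)", "truck_at(t3,depot)"]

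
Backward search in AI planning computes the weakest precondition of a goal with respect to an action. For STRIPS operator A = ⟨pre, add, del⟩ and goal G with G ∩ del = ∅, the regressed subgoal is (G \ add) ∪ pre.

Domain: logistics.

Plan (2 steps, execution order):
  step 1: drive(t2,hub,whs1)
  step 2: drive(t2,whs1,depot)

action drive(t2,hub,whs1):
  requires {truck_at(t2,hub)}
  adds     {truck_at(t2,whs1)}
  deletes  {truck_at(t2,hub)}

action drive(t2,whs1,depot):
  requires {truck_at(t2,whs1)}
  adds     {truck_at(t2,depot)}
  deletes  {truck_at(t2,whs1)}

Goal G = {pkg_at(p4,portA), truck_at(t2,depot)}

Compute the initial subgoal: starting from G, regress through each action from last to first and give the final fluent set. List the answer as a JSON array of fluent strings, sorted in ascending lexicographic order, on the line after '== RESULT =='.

Work backward from the goal:
  through step 2 (drive(t2,whs1,depot)): drop {truck_at(t2,depot)}, keep {pkg_at(p4,portA)}, require {truck_at(t2,whs1)}
    → {pkg_at(p4,portA), truck_at(t2,whs1)}
  through step 1 (drive(t2,hub,whs1)): drop {truck_at(t2,whs1)}, keep {pkg_at(p4,portA)}, require {truck_at(t2,hub)}
    → {pkg_at(p4,portA), truck_at(t2,hub)}

== RESULT ==
["pkg_at(p4,portA)", "truck_at(t2,hub)"]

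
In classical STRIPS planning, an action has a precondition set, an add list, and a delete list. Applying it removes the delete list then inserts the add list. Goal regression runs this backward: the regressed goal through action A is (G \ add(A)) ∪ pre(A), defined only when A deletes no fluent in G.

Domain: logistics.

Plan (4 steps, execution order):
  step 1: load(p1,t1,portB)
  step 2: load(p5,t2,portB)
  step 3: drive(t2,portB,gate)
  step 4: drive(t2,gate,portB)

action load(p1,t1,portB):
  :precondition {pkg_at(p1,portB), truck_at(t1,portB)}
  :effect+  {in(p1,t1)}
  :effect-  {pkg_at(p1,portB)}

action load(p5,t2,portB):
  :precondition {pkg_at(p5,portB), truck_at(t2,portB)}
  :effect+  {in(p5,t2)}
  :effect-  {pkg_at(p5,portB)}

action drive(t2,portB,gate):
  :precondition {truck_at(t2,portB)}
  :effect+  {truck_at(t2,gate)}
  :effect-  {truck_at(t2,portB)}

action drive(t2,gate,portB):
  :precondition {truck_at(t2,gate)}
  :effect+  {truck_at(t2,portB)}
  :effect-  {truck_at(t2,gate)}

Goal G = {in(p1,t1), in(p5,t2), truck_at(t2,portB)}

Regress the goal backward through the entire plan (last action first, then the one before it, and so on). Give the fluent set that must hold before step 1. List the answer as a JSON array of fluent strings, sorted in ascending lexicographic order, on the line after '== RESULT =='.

Work backward from the goal:
  through step 4 (drive(t2,gate,portB)): drop {truck_at(t2,portB)}, keep {in(p1,t1), in(p5,t2)}, require {truck_at(t2,gate)}
    → {in(p1,t1), in(p5,t2), truck_at(t2,gate)}
  through step 3 (drive(t2,portB,gate)): drop {truck_at(t2,gate)}, keep {in(p1,t1), in(p5,t2)}, require {truck_at(t2,portB)}
    → {in(p1,t1), in(p5,t2), truck_at(t2,portB)}
  through step 2 (load(p5,t2,portB)): drop {in(p5,t2)}, keep {in(p1,t1), truck_at(t2,portB)}, require {pkg_at(p5,portB), truck_at(t2,portB)}
    → {in(p1,t1), pkg_at(p5,portB), truck_at(t2,portB)}
  through step 1 (load(p1,t1,portB)): drop {in(p1,t1)}, keep {pkg_at(p5,portB), truck_at(t2,portB)}, require {pkg_at(p1,portB), truck_at(t1,portB)}
    → {pkg_at(p1,portB), pkg_at(p5,portB), truck_at(t1,portB), truck_at(t2,portB)}

== RESULT ==
["pkg_at(p1,portB)", "pkg_at(p5,portB)", "truck_at(t1,portB)", "truck_at(t2,portB)"]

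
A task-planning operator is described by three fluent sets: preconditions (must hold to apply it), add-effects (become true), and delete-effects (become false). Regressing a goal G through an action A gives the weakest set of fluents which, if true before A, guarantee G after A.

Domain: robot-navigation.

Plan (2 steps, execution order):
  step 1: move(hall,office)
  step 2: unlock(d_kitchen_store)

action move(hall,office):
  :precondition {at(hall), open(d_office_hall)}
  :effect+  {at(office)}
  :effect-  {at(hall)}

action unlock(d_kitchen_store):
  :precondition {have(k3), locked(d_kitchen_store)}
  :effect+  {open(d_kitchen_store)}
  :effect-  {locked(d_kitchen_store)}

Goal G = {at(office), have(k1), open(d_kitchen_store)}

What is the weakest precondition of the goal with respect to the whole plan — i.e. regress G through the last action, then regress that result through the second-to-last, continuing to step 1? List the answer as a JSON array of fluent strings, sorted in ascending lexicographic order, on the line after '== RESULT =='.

Regress step by step:
  through step 2 (unlock(d_kitchen_store)): drop {open(d_kitchen_store)}, keep {at(office), have(k1)}, require {have(k3), locked(d_kitchen_store)}
    → {at(office), have(k1), have(k3), locked(d_kitchen_store)}
  through step 1 (move(hall,office)): drop {at(office)}, keep {have(k1), have(k3), locked(d_kitchen_store)}, require {at(hall), open(d_office_hall)}
    → {at(hall), have(k1), have(k3), locked(d_kitchen_store), open(d_office_hall)}

== RESULT ==
["at(hall)", "have(k1)", "have(k3)", "locked(d_kitchen_store)", "open(d_office_hall)"]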